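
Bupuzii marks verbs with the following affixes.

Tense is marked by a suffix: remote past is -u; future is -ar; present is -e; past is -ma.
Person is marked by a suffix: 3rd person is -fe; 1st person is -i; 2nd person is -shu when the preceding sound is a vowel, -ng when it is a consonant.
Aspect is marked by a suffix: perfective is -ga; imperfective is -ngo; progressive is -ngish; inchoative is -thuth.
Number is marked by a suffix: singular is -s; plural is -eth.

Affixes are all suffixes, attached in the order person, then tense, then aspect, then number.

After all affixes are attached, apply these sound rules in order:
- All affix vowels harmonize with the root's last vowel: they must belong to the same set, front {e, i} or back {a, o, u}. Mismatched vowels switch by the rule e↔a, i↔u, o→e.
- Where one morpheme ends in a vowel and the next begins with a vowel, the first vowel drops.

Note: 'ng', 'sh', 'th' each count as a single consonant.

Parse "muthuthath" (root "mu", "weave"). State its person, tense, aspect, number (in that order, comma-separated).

Segment: mu-i-u-thuth-eth.
person: -i → 1st person.
tense: -u → remote past.
aspect: -thuth → inchoative.
number: -eth → plural.

1st person, remote past, inchoative, plural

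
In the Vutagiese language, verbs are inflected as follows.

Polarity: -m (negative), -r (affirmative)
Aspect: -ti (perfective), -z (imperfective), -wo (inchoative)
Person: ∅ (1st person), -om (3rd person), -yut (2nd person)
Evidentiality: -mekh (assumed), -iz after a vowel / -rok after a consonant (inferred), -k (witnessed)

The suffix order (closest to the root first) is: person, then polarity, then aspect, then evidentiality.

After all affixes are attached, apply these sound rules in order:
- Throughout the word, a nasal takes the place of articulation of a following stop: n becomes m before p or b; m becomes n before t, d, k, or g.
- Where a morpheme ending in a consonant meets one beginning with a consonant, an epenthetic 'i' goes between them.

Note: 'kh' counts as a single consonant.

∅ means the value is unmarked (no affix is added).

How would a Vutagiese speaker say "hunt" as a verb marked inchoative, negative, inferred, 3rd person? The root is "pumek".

Attach person 3rd person -om → pumekom.
Attach polarity negative -m → pumekomm.
Attach aspect inchoative -wo → pumekommwo.
Attach evidentiality inferred -iz (after vowel 'o') → pumekommwoiz.
Nasal assimilation: no change.
Apply epenthesis: pumekommwoiz → pumekomimiwoiz.

pumekomimiwoiz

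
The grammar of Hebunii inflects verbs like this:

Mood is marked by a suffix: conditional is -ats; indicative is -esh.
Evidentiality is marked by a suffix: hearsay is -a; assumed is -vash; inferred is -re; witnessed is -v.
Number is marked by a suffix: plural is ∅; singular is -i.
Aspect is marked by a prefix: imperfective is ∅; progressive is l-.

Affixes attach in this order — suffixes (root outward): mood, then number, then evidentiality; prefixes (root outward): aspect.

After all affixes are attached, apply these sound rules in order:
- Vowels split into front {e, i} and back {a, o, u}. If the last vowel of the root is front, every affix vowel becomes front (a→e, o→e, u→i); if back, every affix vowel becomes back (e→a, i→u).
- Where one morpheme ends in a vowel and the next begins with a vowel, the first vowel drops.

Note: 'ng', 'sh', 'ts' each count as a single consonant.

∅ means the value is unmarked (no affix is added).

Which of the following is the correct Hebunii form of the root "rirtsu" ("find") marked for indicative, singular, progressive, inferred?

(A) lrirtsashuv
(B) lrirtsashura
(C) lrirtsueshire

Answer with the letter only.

Attach mood indicative -esh → rirtsuesh.
Attach number singular -i → rirtsueshi.
Attach evidentiality inferred -re → rirtsueshire.
Attach aspect progressive l- → lrirtsueshire.
Apply vowel harmony: lrirtsueshire → lrirtsuashura.
Apply vowel deletion: lrirtsuashura → lrirtsashura.
So the correct form is lrirtsashura, option (B).
(C) lrirtsueshire is wrong: it fails to apply the sound rule(s).
(A) lrirtsashuv is wrong: it uses witnessed instead of inferred for evidentiality.

B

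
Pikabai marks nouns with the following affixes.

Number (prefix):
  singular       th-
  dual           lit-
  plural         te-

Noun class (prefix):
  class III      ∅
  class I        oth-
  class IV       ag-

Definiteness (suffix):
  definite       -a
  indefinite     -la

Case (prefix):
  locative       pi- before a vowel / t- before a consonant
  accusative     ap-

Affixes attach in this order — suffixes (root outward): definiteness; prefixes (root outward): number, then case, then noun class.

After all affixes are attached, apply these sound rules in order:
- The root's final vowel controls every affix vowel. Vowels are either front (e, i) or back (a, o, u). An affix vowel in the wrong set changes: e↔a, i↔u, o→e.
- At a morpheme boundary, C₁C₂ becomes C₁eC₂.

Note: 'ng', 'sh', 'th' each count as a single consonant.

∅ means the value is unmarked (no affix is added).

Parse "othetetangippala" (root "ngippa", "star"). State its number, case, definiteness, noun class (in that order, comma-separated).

Segment: oth-t-te-ngippa-la.
number: te- → plural.
case: pi/t- → locative.
definiteness: -la → indefinite.
noun class: oth- → class I.

plural, locative, indefinite, class I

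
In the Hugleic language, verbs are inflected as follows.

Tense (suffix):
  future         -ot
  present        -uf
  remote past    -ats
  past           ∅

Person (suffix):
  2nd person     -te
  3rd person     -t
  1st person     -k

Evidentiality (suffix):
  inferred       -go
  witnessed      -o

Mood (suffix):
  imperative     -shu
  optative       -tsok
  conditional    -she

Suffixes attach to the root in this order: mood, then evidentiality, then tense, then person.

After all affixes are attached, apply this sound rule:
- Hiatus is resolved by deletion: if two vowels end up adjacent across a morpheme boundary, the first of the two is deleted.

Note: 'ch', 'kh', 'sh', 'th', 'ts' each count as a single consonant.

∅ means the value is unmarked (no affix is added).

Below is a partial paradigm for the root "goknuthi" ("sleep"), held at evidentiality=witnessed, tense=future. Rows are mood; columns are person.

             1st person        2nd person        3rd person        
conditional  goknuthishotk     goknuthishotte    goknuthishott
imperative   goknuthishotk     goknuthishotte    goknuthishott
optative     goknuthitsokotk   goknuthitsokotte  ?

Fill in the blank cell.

Attach mood optative -tsok → goknuthitsok.
Attach evidentiality witnessed -o → goknuthitsoko.
Attach tense future -ot → goknuthitsokoot.
Attach person 3rd person -t → goknuthitsokoott.
Apply vowel deletion: goknuthitsokoott → goknuthitsokott.

goknuthitsokott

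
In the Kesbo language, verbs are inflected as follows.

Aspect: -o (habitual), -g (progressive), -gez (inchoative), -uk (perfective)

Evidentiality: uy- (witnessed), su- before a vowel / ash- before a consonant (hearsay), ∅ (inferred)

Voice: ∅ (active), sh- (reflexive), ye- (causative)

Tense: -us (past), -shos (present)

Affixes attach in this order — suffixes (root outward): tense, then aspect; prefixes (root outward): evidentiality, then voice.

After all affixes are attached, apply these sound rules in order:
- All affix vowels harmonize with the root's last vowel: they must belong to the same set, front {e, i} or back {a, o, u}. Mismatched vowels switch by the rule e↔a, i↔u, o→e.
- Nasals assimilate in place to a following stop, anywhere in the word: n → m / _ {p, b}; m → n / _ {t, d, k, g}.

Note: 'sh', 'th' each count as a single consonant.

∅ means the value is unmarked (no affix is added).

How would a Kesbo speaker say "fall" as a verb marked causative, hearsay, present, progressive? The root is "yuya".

Attach tense present -shos → yuyashos.
Attach evidentiality hearsay ash- (before consonant 'y') → ashyuyashos.
Attach aspect progressive -g → ashyuyashosg.
Attach voice causative ye- → yeashyuyashosg.
Apply vowel harmony: yeashyuyashosg → yaashyuyashosg.
Nasal assimilation: no change.

yaashyuyashosg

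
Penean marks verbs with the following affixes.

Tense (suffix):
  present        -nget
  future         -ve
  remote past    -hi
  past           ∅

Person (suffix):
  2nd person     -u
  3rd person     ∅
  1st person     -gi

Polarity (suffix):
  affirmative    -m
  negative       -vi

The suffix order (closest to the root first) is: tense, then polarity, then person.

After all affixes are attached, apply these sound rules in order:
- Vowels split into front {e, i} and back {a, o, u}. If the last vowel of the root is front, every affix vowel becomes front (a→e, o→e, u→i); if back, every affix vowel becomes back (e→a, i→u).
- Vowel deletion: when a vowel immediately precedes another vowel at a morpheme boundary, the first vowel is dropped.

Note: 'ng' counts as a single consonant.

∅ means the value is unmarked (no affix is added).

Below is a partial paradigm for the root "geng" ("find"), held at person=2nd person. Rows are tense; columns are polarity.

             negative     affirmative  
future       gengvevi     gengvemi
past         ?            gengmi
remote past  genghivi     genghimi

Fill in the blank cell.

tense = past: zero marking, form stays geng.
Attach polarity negative -vi → gengvi.
Attach person 2nd person -u → gengviu.
Apply vowel harmony: gengviu → gengvii.
Apply vowel deletion: gengvii → gengvi.

gengvi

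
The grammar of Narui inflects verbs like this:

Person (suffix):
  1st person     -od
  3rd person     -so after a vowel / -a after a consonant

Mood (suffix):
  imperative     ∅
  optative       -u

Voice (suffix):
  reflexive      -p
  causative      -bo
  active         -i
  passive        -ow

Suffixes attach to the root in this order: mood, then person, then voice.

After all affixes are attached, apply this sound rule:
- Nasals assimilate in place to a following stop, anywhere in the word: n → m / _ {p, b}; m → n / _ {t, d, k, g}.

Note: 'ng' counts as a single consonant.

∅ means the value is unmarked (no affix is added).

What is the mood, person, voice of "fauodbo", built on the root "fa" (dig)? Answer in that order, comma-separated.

optative, 1st person, causative

Segment: fa-u-od-bo.
mood: -u → optative.
person: -od → 1st person.
voice: -bo → causative.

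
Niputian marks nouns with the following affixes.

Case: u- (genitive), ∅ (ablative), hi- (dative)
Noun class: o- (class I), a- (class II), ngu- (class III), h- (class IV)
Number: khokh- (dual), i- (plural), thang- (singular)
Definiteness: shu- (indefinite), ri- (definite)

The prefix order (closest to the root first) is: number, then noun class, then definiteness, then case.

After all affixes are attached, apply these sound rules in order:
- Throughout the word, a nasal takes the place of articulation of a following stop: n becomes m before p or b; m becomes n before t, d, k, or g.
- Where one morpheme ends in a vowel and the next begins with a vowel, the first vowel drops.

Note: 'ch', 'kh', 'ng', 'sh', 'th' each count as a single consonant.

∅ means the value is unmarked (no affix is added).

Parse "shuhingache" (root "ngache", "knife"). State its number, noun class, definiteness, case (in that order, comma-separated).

Segment: shu-h-i-ngache.
number: i- → plural.
noun class: h- → class IV.
definiteness: shu- → indefinite.
case: ∅ → ablative.

plural, class IV, indefinite, ablative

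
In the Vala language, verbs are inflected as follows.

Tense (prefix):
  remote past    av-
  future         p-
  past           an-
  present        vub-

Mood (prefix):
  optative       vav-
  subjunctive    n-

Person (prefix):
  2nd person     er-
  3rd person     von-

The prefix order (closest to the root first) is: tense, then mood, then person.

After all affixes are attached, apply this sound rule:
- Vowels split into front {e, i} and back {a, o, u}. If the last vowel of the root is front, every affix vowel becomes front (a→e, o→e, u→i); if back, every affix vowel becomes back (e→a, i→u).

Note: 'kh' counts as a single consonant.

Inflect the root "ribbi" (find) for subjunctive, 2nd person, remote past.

ernevribbi

Attach tense remote past av- → avribbi.
Attach mood subjunctive n- → navribbi.
Attach person 2nd person er- → ernavribbi.
Apply vowel harmony: ernavribbi → ernevribbi.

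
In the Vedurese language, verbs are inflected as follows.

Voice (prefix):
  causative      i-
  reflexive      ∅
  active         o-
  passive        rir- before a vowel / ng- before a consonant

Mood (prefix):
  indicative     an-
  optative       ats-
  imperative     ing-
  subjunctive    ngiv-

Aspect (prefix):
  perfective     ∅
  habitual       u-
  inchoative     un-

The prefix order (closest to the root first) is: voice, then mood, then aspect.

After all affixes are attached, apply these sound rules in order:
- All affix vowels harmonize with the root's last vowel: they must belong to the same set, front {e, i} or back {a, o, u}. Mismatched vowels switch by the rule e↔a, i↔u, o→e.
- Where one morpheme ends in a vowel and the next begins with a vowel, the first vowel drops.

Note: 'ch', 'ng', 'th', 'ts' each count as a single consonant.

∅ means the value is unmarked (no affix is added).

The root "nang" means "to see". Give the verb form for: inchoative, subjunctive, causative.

Attach voice causative i- → inang.
Attach mood subjunctive ngiv- → ngivinang.
Attach aspect inchoative un- → unngivinang.
Apply vowel harmony: unngivinang → unnguvunang.
Vowel deletion: no change.

unnguvunang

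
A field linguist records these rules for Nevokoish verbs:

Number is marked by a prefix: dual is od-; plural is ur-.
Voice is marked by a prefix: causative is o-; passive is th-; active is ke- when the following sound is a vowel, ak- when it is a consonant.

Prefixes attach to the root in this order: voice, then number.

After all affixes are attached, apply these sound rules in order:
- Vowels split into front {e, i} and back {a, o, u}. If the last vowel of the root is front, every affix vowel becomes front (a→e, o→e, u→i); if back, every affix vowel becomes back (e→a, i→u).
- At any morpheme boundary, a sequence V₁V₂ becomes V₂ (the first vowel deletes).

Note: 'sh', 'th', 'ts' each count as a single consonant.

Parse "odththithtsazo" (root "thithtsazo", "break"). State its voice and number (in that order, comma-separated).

Segment: od-th-thithtsazo.
voice: th- → passive.
number: od- → dual.

passive, dual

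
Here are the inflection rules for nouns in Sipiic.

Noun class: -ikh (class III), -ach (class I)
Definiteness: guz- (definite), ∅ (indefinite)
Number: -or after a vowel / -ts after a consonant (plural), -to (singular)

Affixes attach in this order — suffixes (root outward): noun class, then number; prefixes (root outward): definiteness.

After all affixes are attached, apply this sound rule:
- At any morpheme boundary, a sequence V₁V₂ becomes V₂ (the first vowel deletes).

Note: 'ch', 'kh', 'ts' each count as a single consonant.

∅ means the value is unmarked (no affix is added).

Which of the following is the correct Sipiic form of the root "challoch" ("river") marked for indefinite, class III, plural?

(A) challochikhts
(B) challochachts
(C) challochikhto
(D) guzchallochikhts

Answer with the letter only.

A

Attach noun class class III -ikh → challochikh.
definiteness = indefinite: zero marking, form stays challochikh.
Attach number plural -ts (after consonant 'kh') → challochikhts.
Vowel deletion: no change.
So the correct form is challochikhts, option (A).
(B) challochachts is wrong: it uses class I instead of class III for noun class.
(D) guzchallochikhts is wrong: it uses definite instead of indefinite for definiteness.
(C) challochikhto is wrong: it uses singular instead of plural for number.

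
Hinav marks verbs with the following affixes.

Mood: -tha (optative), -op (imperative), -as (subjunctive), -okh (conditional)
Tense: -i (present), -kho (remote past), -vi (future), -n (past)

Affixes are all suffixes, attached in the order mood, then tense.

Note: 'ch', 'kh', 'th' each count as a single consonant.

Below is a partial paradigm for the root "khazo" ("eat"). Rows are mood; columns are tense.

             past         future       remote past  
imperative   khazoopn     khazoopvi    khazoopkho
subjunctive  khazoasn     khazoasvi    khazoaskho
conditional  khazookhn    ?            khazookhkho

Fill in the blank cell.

Attach mood conditional -okh → khazookh.
Attach tense future -vi → khazookhvi.

khazookhvi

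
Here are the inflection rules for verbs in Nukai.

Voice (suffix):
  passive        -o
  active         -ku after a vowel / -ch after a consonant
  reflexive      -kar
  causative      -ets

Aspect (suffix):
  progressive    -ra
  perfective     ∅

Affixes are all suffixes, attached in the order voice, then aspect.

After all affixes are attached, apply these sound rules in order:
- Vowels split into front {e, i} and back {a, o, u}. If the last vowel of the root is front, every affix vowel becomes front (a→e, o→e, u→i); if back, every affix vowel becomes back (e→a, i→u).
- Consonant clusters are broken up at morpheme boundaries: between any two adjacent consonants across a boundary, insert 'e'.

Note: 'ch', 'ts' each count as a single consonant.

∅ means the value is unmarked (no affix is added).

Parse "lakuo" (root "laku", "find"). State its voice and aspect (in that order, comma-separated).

passive, perfective

Segment: laku-o.
voice: -o → passive.
aspect: ∅ → perfective.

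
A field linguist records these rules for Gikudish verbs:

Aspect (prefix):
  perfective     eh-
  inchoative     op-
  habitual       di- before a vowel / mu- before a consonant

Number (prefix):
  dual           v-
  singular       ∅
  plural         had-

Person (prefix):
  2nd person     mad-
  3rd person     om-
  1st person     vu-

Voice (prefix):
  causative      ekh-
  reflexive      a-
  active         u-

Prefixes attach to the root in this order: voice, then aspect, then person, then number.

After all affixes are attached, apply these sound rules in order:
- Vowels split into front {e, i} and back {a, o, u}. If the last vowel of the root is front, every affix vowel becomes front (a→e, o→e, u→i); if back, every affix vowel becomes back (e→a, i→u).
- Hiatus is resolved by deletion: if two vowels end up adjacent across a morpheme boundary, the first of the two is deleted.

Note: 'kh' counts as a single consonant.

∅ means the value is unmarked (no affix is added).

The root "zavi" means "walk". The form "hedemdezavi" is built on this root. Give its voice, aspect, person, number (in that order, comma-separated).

reflexive, habitual, 3rd person, plural

Segment: had-om-di-a-zavi.
voice: a- → reflexive.
aspect: di/mu- → habitual.
person: om- → 3rd person.
number: had- → plural.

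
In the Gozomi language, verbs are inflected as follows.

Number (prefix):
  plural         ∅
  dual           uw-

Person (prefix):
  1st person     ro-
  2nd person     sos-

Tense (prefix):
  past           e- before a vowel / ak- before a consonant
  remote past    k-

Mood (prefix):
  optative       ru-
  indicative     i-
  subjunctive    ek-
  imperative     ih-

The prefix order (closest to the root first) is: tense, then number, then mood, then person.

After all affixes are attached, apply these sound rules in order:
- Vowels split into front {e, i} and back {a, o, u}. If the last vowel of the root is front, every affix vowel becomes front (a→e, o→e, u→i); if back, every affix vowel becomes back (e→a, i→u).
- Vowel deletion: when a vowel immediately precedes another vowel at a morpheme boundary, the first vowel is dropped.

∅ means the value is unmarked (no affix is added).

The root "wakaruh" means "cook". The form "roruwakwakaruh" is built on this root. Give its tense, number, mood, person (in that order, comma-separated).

past, dual, optative, 1st person

Segment: ro-ru-uw-ak-wakaruh.
tense: e/ak- → past.
number: uw- → dual.
mood: ru- → optative.
person: ro- → 1st person.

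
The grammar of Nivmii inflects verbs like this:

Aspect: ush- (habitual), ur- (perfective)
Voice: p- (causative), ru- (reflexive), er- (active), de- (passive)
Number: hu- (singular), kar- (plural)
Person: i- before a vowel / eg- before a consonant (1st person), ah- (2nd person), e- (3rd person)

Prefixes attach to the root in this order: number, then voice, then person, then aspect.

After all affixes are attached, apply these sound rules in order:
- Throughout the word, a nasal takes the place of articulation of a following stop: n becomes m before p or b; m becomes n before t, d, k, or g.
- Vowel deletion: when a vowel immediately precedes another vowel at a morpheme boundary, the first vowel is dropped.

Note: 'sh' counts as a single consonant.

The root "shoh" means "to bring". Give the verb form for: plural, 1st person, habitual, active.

Attach number plural kar- → karshoh.
Attach voice active er- → erkarshoh.
Attach person 1st person i- (before vowel 'e') → ierkarshoh.
Attach aspect habitual ush- → ushierkarshoh.
Nasal assimilation: no change.
Apply vowel deletion: ushierkarshoh → usherkarshoh.

usherkarshoh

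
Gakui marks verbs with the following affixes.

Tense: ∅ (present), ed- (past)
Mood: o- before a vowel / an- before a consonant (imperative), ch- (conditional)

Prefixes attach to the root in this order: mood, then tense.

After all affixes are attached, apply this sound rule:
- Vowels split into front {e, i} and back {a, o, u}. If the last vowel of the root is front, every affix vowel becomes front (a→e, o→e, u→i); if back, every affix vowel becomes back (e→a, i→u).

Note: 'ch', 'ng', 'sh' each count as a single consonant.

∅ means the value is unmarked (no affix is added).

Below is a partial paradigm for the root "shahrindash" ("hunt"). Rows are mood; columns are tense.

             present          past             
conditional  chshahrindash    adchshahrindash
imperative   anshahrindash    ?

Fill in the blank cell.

Attach mood imperative an- (before consonant 'sh') → anshahrindash.
Attach tense past ed- → edanshahrindash.
Apply vowel harmony: edanshahrindash → adanshahrindash.

adanshahrindash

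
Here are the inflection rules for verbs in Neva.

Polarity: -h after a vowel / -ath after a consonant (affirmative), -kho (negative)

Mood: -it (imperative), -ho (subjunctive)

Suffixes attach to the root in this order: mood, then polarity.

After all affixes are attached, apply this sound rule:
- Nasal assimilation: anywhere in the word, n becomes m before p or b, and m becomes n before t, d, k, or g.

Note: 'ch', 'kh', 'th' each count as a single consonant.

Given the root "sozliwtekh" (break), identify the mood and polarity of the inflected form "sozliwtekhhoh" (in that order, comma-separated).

Segment: sozliwtekh-ho-h.
mood: -ho → subjunctive.
polarity: -h/ath → affirmative.

subjunctive, affirmative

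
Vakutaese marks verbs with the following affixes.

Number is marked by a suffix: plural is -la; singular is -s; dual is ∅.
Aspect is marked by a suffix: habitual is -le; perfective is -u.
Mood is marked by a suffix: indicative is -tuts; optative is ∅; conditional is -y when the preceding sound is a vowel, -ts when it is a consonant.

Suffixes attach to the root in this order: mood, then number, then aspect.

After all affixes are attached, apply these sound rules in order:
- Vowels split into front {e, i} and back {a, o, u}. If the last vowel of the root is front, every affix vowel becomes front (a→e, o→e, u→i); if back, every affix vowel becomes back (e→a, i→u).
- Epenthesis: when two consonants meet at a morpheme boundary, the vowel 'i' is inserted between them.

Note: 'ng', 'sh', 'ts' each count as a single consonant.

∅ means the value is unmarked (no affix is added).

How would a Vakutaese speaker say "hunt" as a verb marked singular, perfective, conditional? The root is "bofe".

Attach mood conditional -y (after vowel 'e') → bofey.
Attach number singular -s → bofeys.
Attach aspect perfective -u → bofeysu.
Apply vowel harmony: bofeysu → bofeysi.
Apply epenthesis: bofeysi → bofeyisi.

bofeyisi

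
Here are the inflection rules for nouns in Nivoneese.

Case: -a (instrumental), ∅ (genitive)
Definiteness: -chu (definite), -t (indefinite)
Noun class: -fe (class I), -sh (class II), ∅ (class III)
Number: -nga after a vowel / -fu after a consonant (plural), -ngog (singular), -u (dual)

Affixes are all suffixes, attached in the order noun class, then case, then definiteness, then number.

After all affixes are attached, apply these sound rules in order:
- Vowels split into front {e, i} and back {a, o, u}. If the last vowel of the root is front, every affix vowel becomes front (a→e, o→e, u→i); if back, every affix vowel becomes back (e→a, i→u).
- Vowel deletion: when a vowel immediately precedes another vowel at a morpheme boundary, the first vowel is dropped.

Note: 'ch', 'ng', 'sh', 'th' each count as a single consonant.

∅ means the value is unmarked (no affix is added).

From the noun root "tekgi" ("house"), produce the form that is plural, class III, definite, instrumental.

tekgechinge

noun class = class III: zero marking, form stays tekgi.
Attach case instrumental -a → tekgia.
Attach definiteness definite -chu → tekgiachu.
Attach number plural -nga (after vowel 'u') → tekgiachunga.
Apply vowel harmony: tekgiachunga → tekgiechinge.
Apply vowel deletion: tekgiechinge → tekgechinge.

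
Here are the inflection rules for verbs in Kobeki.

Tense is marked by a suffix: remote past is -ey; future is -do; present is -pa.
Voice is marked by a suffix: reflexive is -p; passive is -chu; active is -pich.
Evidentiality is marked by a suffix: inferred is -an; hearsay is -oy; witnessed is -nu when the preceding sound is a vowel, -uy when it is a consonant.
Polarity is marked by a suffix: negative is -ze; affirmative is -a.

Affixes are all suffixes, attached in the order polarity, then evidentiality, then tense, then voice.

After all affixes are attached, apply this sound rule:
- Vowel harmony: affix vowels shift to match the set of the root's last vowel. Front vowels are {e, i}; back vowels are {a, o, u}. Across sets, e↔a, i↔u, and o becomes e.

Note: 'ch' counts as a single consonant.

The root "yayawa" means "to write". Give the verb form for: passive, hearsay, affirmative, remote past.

Attach polarity affirmative -a → yayawaa.
Attach evidentiality hearsay -oy → yayawaaoy.
Attach tense remote past -ey → yayawaaoyey.
Attach voice passive -chu → yayawaaoyeychu.
Apply vowel harmony: yayawaaoyeychu → yayawaaoyaychu.

yayawaaoyaychu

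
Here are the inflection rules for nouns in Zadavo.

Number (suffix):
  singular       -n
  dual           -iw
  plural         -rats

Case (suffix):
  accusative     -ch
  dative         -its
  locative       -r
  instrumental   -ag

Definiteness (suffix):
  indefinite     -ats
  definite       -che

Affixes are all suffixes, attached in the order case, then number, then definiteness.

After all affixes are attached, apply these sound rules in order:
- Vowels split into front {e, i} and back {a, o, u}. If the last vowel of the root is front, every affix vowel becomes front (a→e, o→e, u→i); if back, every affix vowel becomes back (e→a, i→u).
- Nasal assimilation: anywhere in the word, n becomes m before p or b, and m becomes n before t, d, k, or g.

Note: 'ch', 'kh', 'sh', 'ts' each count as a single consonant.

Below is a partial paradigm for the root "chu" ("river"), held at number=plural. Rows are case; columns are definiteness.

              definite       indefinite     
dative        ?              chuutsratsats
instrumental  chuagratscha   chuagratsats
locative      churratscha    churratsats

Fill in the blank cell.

Attach case dative -its → chuits.
Attach number plural -rats → chuitsrats.
Attach definiteness definite -che → chuitsratsche.
Apply vowel harmony: chuitsratsche → chuutsratscha.
Nasal assimilation: no change.

chuutsratscha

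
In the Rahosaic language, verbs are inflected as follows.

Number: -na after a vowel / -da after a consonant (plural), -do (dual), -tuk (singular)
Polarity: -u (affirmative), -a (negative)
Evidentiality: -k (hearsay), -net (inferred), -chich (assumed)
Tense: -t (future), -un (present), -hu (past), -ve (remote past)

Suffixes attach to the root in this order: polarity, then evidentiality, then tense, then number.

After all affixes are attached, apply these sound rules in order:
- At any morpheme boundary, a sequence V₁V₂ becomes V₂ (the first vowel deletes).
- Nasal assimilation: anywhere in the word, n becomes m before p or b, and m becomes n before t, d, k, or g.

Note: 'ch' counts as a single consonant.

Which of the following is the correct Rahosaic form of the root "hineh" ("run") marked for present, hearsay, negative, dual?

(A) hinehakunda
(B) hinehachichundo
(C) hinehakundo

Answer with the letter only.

Attach polarity negative -a → hineha.
Attach evidentiality hearsay -k → hinehak.
Attach tense present -un → hinehakun.
Attach number dual -do → hinehakundo.
Vowel deletion: no change.
Nasal assimilation: no change.
So the correct form is hinehakundo, option (C).
(A) hinehakunda is wrong: it uses plural instead of dual for number.
(B) hinehachichundo is wrong: it uses assumed instead of hearsay for evidentiality.

C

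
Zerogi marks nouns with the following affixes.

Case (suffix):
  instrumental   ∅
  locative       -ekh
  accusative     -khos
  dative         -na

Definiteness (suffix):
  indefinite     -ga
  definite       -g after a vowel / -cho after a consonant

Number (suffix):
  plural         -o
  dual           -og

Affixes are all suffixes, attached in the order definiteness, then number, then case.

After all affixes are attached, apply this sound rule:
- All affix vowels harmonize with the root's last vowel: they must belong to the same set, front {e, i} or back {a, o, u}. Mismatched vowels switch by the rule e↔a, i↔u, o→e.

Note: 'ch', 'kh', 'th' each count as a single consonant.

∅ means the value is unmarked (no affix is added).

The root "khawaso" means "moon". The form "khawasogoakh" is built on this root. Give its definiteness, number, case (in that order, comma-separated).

Segment: khawaso-g-o-ekh.
definiteness: -g/cho → definite.
number: -o → plural.
case: -ekh → locative.

definite, plural, locative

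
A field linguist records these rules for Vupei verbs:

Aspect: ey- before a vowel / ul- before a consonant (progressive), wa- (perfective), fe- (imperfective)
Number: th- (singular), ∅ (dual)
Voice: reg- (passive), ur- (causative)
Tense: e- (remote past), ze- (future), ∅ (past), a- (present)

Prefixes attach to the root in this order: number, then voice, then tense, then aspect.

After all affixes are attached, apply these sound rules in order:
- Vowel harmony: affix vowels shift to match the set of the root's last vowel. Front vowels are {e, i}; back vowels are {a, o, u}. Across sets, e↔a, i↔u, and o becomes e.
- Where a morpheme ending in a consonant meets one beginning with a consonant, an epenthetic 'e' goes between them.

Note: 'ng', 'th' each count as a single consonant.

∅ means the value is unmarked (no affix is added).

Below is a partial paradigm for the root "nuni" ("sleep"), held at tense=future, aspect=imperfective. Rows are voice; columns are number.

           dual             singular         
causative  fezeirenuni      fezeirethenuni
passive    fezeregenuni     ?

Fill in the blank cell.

Attach number singular th- → thnuni.
Attach voice passive reg- → regthnuni.
Attach tense future ze- → zeregthnuni.
Attach aspect imperfective fe- → fezeregthnuni.
Vowel harmony: no change.
Apply epenthesis: fezeregthnuni → fezeregethenuni.

fezeregethenuni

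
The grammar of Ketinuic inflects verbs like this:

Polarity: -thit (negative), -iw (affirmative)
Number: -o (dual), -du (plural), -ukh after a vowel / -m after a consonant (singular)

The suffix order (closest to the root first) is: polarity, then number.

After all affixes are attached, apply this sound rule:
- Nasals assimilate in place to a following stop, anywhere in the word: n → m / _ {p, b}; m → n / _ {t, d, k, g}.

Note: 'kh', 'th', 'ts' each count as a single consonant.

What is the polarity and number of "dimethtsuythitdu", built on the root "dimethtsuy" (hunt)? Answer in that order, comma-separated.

Segment: dimethtsuy-thit-du.
polarity: -thit → negative.
number: -du → plural.

negative, plural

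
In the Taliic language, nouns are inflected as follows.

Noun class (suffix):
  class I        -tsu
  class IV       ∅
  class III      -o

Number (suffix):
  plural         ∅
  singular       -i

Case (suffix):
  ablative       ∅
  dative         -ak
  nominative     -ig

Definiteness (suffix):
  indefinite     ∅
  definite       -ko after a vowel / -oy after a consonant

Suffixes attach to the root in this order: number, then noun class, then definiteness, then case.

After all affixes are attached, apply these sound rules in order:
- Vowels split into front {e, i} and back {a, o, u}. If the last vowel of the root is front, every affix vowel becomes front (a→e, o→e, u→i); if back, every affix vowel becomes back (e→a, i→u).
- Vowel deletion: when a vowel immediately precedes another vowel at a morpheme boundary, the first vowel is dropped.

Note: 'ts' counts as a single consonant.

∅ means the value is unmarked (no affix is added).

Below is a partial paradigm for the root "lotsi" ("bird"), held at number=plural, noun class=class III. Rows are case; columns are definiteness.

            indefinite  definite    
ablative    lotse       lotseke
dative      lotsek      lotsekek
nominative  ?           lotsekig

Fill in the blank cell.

number = plural: zero marking, form stays lotsi.
Attach noun class class III -o → lotsio.
definiteness = indefinite: zero marking, form stays lotsio.
Attach case nominative -ig → lotsioig.
Apply vowel harmony: lotsioig → lotsieig.
Apply vowel deletion: lotsieig → lotsig.

lotsig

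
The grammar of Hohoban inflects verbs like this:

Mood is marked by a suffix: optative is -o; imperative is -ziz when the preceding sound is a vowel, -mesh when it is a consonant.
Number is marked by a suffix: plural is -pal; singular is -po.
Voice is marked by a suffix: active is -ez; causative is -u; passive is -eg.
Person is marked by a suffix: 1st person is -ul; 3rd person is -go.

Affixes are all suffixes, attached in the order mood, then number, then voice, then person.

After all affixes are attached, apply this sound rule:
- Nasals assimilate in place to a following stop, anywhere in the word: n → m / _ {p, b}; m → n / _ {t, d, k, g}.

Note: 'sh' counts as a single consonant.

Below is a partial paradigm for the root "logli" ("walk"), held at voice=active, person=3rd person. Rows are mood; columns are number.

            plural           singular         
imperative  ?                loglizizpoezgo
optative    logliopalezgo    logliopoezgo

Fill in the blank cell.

loglizizpalezgo

Attach mood imperative -ziz (after vowel 'i') → logliziz.
Attach number plural -pal → loglizizpal.
Attach voice active -ez → loglizizpalez.
Attach person 3rd person -go → loglizizpalezgo.
Nasal assimilation: no change.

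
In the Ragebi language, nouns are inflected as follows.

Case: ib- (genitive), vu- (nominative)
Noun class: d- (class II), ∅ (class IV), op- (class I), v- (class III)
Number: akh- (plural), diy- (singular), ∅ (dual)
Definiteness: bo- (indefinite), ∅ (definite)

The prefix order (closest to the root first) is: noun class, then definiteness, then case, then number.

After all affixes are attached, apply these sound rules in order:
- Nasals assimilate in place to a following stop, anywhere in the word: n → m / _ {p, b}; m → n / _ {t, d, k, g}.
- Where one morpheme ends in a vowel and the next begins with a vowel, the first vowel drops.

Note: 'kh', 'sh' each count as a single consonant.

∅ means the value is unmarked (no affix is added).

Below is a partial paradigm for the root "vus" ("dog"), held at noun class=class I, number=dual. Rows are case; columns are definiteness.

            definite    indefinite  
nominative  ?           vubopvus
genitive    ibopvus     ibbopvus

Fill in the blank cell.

vopvus

Attach noun class class I op- → opvus.
definiteness = definite: zero marking, form stays opvus.
Attach case nominative vu- → vuopvus.
number = dual: zero marking, form stays vuopvus.
Nasal assimilation: no change.
Apply vowel deletion: vuopvus → vopvus.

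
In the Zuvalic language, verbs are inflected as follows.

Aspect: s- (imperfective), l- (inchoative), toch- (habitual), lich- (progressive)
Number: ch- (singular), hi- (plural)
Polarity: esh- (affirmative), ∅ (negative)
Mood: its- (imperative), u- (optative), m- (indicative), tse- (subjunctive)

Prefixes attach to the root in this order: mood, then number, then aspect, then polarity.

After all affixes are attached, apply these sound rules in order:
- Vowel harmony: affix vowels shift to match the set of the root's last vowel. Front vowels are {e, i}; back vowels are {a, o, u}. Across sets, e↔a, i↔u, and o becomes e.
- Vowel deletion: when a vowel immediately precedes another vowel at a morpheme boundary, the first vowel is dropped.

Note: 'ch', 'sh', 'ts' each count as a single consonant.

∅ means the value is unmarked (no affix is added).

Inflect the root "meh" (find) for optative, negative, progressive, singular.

Attach mood optative u- → umeh.
Attach number singular ch- → chumeh.
Attach aspect progressive lich- → lichchumeh.
polarity = negative: zero marking, form stays lichchumeh.
Apply vowel harmony: lichchumeh → lichchimeh.
Vowel deletion: no change.

lichchimeh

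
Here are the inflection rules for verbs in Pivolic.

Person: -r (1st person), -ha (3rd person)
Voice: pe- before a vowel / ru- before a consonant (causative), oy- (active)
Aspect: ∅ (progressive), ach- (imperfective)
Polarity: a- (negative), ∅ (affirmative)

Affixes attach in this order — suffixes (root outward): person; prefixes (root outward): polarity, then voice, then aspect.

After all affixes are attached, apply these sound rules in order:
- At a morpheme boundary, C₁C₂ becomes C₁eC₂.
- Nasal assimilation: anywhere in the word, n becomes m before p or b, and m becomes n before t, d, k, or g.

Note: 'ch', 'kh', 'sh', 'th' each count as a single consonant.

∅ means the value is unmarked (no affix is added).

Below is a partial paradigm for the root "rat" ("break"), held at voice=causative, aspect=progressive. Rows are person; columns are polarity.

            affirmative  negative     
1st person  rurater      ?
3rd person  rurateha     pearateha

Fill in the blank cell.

pearater

Attach polarity negative a- → arat.
Attach person 1st person -r → aratr.
Attach voice causative pe- (before vowel 'a') → pearatr.
aspect = progressive: zero marking, form stays pearatr.
Apply epenthesis: pearatr → pearater.
Nasal assimilation: no change.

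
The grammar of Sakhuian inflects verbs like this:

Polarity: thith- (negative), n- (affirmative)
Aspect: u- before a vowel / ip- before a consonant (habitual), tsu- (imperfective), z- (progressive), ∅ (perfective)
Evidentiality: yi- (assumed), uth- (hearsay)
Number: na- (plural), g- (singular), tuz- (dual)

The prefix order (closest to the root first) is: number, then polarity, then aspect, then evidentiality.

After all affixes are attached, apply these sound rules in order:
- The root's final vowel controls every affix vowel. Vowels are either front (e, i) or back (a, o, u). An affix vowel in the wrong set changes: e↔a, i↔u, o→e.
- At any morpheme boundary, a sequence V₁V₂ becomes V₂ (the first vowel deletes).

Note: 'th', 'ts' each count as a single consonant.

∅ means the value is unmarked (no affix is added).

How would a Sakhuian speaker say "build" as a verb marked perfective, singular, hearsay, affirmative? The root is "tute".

Attach number singular g- → gtute.
Attach polarity affirmative n- → ngtute.
aspect = perfective: zero marking, form stays ngtute.
Attach evidentiality hearsay uth- → uthngtute.
Apply vowel harmony: uthngtute → ithngtute.
Vowel deletion: no change.

ithngtute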